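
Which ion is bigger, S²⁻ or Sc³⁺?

S²⁻

All of these have 18 electrons (isoelectronic). With the same electron cloud, the ion with the most protons pulls it in tightest. Nuclear charges: Sc³⁺ (Z=21), S²⁻ (Z=16). Highest Z is smallest.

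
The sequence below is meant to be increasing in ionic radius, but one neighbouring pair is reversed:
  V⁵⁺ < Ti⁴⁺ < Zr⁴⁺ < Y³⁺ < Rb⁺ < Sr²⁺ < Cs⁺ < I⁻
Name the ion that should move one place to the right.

Rb⁺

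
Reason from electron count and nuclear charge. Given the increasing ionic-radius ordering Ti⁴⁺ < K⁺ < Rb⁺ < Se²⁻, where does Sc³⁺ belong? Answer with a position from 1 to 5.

2

Electron counts and nuclear charges: Ti⁴⁺: 18 e⁻, Z=22, Sc³⁺: 18 e⁻, Z=21, K⁺: 18 e⁻, Z=19, Rb⁺: 36 e⁻, Z=37, Se²⁻: 36 e⁻, Z=34. Ti⁴⁺ < Sc³⁺ (isoelectronic, higher Z=22 is smaller); Sc³⁺ < K⁺ (both 18 e⁻, Z=21>19); K⁺ < Rb⁺ (same group, period 4 vs 5); Rb⁺ < Se²⁻ (both 36 e⁻, Z=37>34).
With Sc³⁺ included the full order is Ti⁴⁺ < Sc³⁺ < K⁺ < Rb⁺ < Se²⁻, so it takes position 2.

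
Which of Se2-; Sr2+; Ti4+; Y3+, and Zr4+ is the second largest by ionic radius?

Sr2+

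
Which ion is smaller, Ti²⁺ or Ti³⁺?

Same element, different charge: the more highly charged cation has fewer electrons and a greater effective nuclear charge per electron, making Ti³⁺ the smallest.

Ti³⁺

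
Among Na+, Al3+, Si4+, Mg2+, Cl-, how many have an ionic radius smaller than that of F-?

Electron counts and nuclear charges: Si4+ has 10 e⁻ (Z=14), Al3+ has 10 e⁻ (Z=13), Mg2+ has 10 e⁻ (Z=12), Na+ has 10 e⁻ (Z=11), F- has 10 e⁻ (Z=9), Cl- has 18 e⁻ (Z=17). Si4+ < Al3+ (both 10 e⁻, Z=14>13); Al3+ < Mg2+ (isoelectronic, higher Z=13 is smaller); Mg2+ < Na+ (isoelectronic, higher Z=12 is smaller); Na+ < F- (isoelectronic, higher Z=11 is smaller); F- < Cl- (same group, 1 shell fewer).
Ordering all of them (including F-) by radius gives Si4+ < Al3+ < Mg2+ < Na+ < F- < Cl-. So 4 are smaller.

4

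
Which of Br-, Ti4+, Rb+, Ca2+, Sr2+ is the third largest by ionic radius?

First list Z and electron count for each: Ti4+: 18 e⁻, Z=22, Ca2+: 18 e⁻, Z=20, Sr2+: 36 e⁻, Z=38, Rb+: 36 e⁻, Z=37, Br-: 36 e⁻, Z=35. Ti4+ < Ca2+ (both 18 e⁻, Z=22>20); Ca2+ < Sr2+ (same group, 1 shell fewer); Sr2+ < Rb+ (both 36 e⁻, Z=38>37); Rb+ < Br- (both 36 e⁻, Z=37>35).
Ordering: Ti4+ < Ca2+ < Sr2+ < Rb+ < Br-. The third largest is Sr2+.

Sr2+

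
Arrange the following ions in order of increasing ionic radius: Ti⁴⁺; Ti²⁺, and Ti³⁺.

Ti⁴⁺ < Ti³⁺ < Ti²⁺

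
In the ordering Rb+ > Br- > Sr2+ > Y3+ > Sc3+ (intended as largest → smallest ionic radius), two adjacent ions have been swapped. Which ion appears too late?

Scanning neighbour by neighbour, only Rb+/Br- violates a trend: they are isoelectronic (36 e⁻) and Rb has more protons than Br (37 vs 35), making Rb+ smaller. That makes Br- the one sitting a position late relative to where it belongs.

Br-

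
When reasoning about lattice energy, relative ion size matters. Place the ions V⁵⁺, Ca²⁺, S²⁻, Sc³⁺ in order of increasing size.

V⁵⁺ < Sc³⁺ < Ca²⁺ < S²⁻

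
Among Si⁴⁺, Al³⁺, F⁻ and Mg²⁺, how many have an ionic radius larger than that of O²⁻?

0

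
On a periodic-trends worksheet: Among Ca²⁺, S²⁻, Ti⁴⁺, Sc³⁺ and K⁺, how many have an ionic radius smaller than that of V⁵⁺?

0

These species are isoelectronic with 18 electrons. The only difference is the number of protons: V⁵⁺ (Z=23), Ti⁴⁺ (Z=22), Sc³⁺ (Z=21), Ca²⁺ (Z=20), K⁺ (Z=19), S²⁻ (Z=16). The strongest nuclear pull (V⁵⁺) gives the smallest ion.
Placing each against V⁵⁺: smaller — none; larger — Ti⁴⁺, Sc³⁺, Ca²⁺, K⁺, S²⁻. That's 0.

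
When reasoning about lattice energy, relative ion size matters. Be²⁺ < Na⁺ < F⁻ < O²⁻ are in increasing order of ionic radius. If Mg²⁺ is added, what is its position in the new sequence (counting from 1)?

Work out protons and electrons: Be²⁺ has 2 e⁻ (Z=4), Mg²⁺ has 10 e⁻ (Z=12), Na⁺ has 10 e⁻ (Z=11), F⁻ has 10 e⁻ (Z=9), O²⁻ has 10 e⁻ (Z=8). Be²⁺ < Mg²⁺ (same group, 1 shell fewer); Mg²⁺ < Na⁺ (both 10 e⁻, Z=12>11); Na⁺ < F⁻ (isoelectronic, higher Z=11 is smaller); F⁻ < O²⁻ (isoelectronic, higher Z=9 is smaller).
Merged order: Be²⁺ < Mg²⁺ < Na⁺ < F⁻ < O²⁻ — Mg²⁺ is number 2.

2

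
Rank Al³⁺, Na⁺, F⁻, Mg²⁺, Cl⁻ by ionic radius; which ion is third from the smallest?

Na⁺

First list Z and electron count for each: Al³⁺ has 10 e⁻ (Z=13), Mg²⁺ has 10 e⁻ (Z=12), Na⁺ has 10 e⁻ (Z=11), F⁻ has 10 e⁻ (Z=9), Cl⁻ has 18 e⁻ (Z=17). Al³⁺ < Mg²⁺ (both 10 e⁻, Z=13>12); Mg²⁺ < Na⁺ (isoelectronic, higher Z=12 is smaller); Na⁺ < F⁻ (both 10 e⁻, Z=11>9); F⁻ < Cl⁻ (same group, period 2 vs 3).
Full ascending order: Al³⁺ < Mg²⁺ < Na⁺ < F⁻ < Cl⁻. Counting from the smallest, position 3 is Na⁺.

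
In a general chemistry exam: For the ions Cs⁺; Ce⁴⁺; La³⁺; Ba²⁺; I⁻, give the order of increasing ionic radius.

Ce⁴⁺ < La³⁺ < Ba²⁺ < Cs⁺ < I⁻

Each ion has 54 electrons. The ranking follows nuclear charge in reverse — greater Z gives a smaller radius. Ce⁴⁺ (Z=58), La³⁺ (Z=57), Ba²⁺ (Z=56), Cs⁺ (Z=55), I⁻ (Z=53).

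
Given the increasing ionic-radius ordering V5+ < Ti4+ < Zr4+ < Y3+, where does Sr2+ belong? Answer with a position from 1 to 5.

5

V5+: 18 e⁻, Z=23, Ti4+: 18 e⁻, Z=22, Zr4+: 36 e⁻, Z=40, Y3+: 36 e⁻, Z=39, Sr2+: 36 e⁻, Z=38. V5+ < Ti4+ (both 18 e⁻, Z=23>22); Ti4+ < Zr4+ (same group, period 4 vs 5); Zr4+ < Y3+ (both 36 e⁻, Z=40>39); Y3+ < Sr2+ (isoelectronic, higher Z=39 is smaller).
Putting Sr2+ in gives V5+ < Ti4+ < Zr4+ < Y3+ < Sr2+; it lands at slot 5.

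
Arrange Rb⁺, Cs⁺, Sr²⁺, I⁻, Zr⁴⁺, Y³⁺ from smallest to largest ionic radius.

Electron counts and nuclear charges: Zr⁴⁺ (Z=40, 36 e⁻), Y³⁺ (Z=39, 36 e⁻), Sr²⁺ (Z=38, 36 e⁻), Rb⁺ (Z=37, 36 e⁻), Cs⁺ (Z=55, 54 e⁻), I⁻ (Z=53, 54 e⁻). Zr⁴⁺ < Y³⁺ (isoelectronic, higher Z=40 is smaller); Y³⁺ < Sr²⁺ (both 36 e⁻, Z=39>38); Sr²⁺ < Rb⁺ (isoelectronic, higher Z=38 is smaller); Rb⁺ < Cs⁺ (same group, 1 shell fewer); Cs⁺ < I⁻ (both 54 e⁻, Z=55>53).

Zr⁴⁺ < Y³⁺ < Sr²⁺ < Rb⁺ < Cs⁺ < I⁻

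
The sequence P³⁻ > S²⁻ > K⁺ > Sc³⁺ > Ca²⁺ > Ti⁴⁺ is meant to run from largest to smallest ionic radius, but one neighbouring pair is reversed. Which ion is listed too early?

Sc³⁺

Compare adjacent ions: both have 18 electrons but Z(Sc)=21 > Z(Ca)=20, so Sc³⁺ should be the smaller of the two — yet in this decreasing list Sc³⁺ sits before Ca²⁺. Nothing else is reversed, so Sc³⁺ should move one place to the right.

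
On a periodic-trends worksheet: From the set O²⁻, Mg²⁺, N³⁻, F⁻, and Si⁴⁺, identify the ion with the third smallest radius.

Isoelectronic series (10 e⁻ each). Size is set by nuclear charge: more protons means a smaller ion. Si⁴⁺ (Z=14), Mg²⁺ (Z=12), F⁻ (Z=9), O²⁻ (Z=8), N³⁻ (Z=7).
So the order is Si⁴⁺ < Mg²⁺ < F⁻ < O²⁻ < N³⁻; the 3rd-smallest ion is F⁻.

F⁻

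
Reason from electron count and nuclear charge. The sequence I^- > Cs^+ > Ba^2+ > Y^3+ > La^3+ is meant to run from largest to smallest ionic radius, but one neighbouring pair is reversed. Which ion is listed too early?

Y^3+

Compare adjacent ions: Y^3+ and La^3+ are in one column with the same charge; the lighter period-5 ion has one fewer shell and is smaller — yet in this decreasing list Y^3+ sits before La^3+. Nothing else is reversed, so Y^3+ should move one place to the right.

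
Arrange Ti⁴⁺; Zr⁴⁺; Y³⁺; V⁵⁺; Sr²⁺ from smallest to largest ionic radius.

V⁵⁺ < Ti⁴⁺ < Zr⁴⁺ < Y³⁺ < Sr²⁺

Tabulating Z and e⁻: V⁵⁺ (Z=23, 18 e⁻), Ti⁴⁺ (Z=22, 18 e⁻), Zr⁴⁺ (Z=40, 36 e⁻), Y³⁺ (Z=39, 36 e⁻), Sr²⁺ (Z=38, 36 e⁻). V⁵⁺ < Ti⁴⁺ (isoelectronic, higher Z=23 is smaller); Ti⁴⁺ < Zr⁴⁺ (same group, period 4 vs 5); Zr⁴⁺ < Y³⁺ (both 36 e⁻, Z=40>39); Y³⁺ < Sr²⁺ (both 36 e⁻, Z=39>38).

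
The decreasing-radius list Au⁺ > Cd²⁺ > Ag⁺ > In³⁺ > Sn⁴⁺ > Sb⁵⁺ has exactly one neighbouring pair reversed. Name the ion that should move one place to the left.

Ag⁺

Compare adjacent ions: they are isoelectronic (46 e⁻) and Cd has more protons than Ag (48 vs 47), making Cd²⁺ smaller — yet in this decreasing list Cd²⁺ sits before Ag⁺. Nothing else is reversed, so Ag⁺ should move one place to the left.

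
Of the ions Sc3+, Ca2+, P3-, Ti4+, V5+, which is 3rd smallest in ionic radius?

Isoelectronic series (18 e⁻ each). Size is set by nuclear charge: more protons means a smaller ion. V5+ (Z=23), Ti4+ (Z=22), Sc3+ (Z=21), Ca2+ (Z=20), P3- (Z=15).
Ordering: V5+ < Ti4+ < Sc3+ < Ca2+ < P3-. The 3rd smallest is Sc3+.

Sc3+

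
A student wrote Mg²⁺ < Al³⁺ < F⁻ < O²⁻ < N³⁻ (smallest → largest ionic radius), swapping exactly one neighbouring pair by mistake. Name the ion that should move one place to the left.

Scanning neighbour by neighbour, only Mg²⁺/Al³⁺ violates a trend: they are isoelectronic (10 e⁻) and Al has more protons than Mg (13 vs 12), making Al³⁺ smaller. That makes Al³⁺ the one sitting a position late relative to where it belongs.

Al³⁺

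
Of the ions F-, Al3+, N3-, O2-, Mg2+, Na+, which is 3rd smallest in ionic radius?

Na+

Isoelectronic series (10 e⁻ each). Size is set by nuclear charge: more protons means a smaller ion. Al3+ (Z=13), Mg2+ (Z=12), Na+ (Z=11), F- (Z=9), O2- (Z=8), N3- (Z=7).
That gives Al3+ < Mg2+ < Na+ < F- < O2- < N3-. From the smallest end, number 3 is Na+.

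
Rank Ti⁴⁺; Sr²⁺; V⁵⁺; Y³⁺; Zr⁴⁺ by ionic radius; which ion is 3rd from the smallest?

Zr⁴⁺

Work out protons and electrons: V⁵⁺ has 18 e⁻ (Z=23), Ti⁴⁺ has 18 e⁻ (Z=22), Zr⁴⁺ has 36 e⁻ (Z=40), Y³⁺ has 36 e⁻ (Z=39), Sr²⁺ has 36 e⁻ (Z=38). V⁵⁺ < Ti⁴⁺ (both 18 e⁻, Z=23>22); Ti⁴⁺ < Zr⁴⁺ (same group, period 4 vs 5); Zr⁴⁺ < Y³⁺ (isoelectronic, higher Z=40 is smaller); Y³⁺ < Sr²⁺ (both 36 e⁻, Z=39>38).
Full ascending order: V⁵⁺ < Ti⁴⁺ < Zr⁴⁺ < Y³⁺ < Sr²⁺. Counting from the smallest, position 3 is Zr⁴⁺.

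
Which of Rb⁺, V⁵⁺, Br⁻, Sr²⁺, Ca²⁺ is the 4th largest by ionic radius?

First list Z and electron count for each: V⁵⁺ has 18 e⁻ (Z=23), Ca²⁺ has 18 e⁻ (Z=20), Sr²⁺ has 36 e⁻ (Z=38), Rb⁺ has 36 e⁻ (Z=37), Br⁻ has 36 e⁻ (Z=35). V⁵⁺ < Ca²⁺ (isoelectronic, higher Z=23 is smaller); Ca²⁺ < Sr²⁺ (same group, 1 shell fewer); Sr²⁺ < Rb⁺ (both 36 e⁻, Z=38>37); Rb⁺ < Br⁻ (both 36 e⁻, Z=37>35).
Ordering: V⁵⁺ < Ca²⁺ < Sr²⁺ < Rb⁺ < Br⁻. The 4th largest is Ca²⁺.

Ca²⁺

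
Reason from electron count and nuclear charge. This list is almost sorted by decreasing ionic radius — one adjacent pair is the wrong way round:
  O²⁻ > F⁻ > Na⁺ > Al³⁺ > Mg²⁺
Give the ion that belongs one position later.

Al³⁺

Scanning neighbour by neighbour, only Al³⁺/Mg²⁺ violates a trend: both have 10 electrons but Z(Al)=13 > Z(Mg)=12, so Al³⁺ should be the smaller of the two. That makes Al³⁺ the one sitting a position early relative to where it belongs.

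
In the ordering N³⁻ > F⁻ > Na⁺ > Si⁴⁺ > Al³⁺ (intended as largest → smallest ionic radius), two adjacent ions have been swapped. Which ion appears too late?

The pair Si⁴⁺, Al³⁺ is the wrong way round — they are isoelectronic (10 e⁻) and Si has more protons than Al (14 vs 13), making Si⁴⁺ smaller. All other adjacent pairs agree with periodic trends, so Al³⁺ is the misplaced ion.

Al³⁺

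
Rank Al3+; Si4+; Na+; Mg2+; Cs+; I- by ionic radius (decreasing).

I- > Cs+ > Na+ > Mg2+ > Al3+ > Si4+

Electron counts and nuclear charges: Si4+: 10 e⁻, Z=14, Al3+: 10 e⁻, Z=13, Mg2+: 10 e⁻, Z=12, Na+: 10 e⁻, Z=11, Cs+: 54 e⁻, Z=55, I-: 54 e⁻, Z=53. Si4+ < Al3+ (isoelectronic, higher Z=14 is smaller); Al3+ < Mg2+ (both 10 e⁻, Z=13>12); Mg2+ < Na+ (both 10 e⁻, Z=12>11); Na+ < Cs+ (same group, 3 shells fewer); Cs+ < I- (isoelectronic, higher Z=55 is smaller).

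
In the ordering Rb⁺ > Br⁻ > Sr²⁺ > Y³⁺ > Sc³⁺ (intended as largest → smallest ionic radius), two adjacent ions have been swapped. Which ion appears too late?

Scanning neighbour by neighbour, only Rb⁺/Br⁻ violates a trend: both have 36 electrons but Z(Rb)=37 > Z(Br)=35, so Rb⁺ should be the smaller of the two. That makes Br⁻ the one sitting a position late relative to where it belongs.

Br⁻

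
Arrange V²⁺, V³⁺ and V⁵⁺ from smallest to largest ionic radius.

V⁵⁺ < V³⁺ < V²⁺

For a single element, ionic radius drops as positive charge rises — V⁵⁺ < V²⁺.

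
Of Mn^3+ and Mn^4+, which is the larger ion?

Mn^3+

Same element, different charge: the more highly charged cation has fewer electrons and a greater effective nuclear charge per electron, making Mn^4+ the smallest.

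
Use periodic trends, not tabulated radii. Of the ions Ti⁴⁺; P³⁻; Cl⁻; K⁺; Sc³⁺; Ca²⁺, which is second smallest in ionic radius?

All of these have 18 electrons (isoelectronic). With the same electron cloud, the ion with the most protons pulls it in tightest. Nuclear charges: Ti⁴⁺ (Z=22), Sc³⁺ (Z=21), Ca²⁺ (Z=20), K⁺ (Z=19), Cl⁻ (Z=17), P³⁻ (Z=15). Highest Z is smallest.
Full ascending order: Ti⁴⁺ < Sc³⁺ < Ca²⁺ < K⁺ < Cl⁻ < P³⁻. Counting from the smallest, position 2 is Sc³⁺.

Sc³⁺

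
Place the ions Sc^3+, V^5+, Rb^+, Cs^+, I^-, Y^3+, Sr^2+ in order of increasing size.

Electron counts and nuclear charges: V^5+: 18 e⁻, Z=23, Sc^3+: 18 e⁻, Z=21, Y^3+: 36 e⁻, Z=39, Sr^2+: 36 e⁻, Z=38, Rb^+: 36 e⁻, Z=37, Cs^+: 54 e⁻, Z=55, I^-: 54 e⁻, Z=53. V^5+ < Sc^3+ (both 18 e⁻, Z=23>21); Sc^3+ < Y^3+ (same group, 1 shell fewer); Y^3+ < Sr^2+ (both 36 e⁻, Z=39>38); Sr^2+ < Rb^+ (both 36 e⁻, Z=38>37); Rb^+ < Cs^+ (same group, 1 shell fewer); Cs^+ < I^- (isoelectronic, higher Z=55 is smaller).

V^5+ < Sc^3+ < Y^3+ < Sr^2+ < Rb^+ < Cs^+ < I^-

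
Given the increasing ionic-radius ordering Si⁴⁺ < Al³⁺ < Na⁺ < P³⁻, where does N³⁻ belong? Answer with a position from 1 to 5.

Work out protons and electrons: Si⁴⁺ (Z=14, 10 e⁻), Al³⁺ (Z=13, 10 e⁻), Na⁺ (Z=11, 10 e⁻), N³⁻ (Z=7, 10 e⁻), P³⁻ (Z=15, 18 e⁻). Si⁴⁺ < Al³⁺ (both 10 e⁻, Z=14>13); Al³⁺ < Na⁺ (both 10 e⁻, Z=13>11); Na⁺ < N³⁻ (isoelectronic, higher Z=11 is smaller); N³⁻ < P³⁻ (same group, 1 shell fewer).
With N³⁻ included the full order is Si⁴⁺ < Al³⁺ < Na⁺ < N³⁻ < P³⁻, so it takes position 4.

4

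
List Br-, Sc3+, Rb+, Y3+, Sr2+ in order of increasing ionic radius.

Sc3+ < Y3+ < Sr2+ < Rb+ < Br-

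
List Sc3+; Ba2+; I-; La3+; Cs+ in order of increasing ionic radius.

Sc3+ < La3+ < Ba2+ < Cs+ < I-

First list Z and electron count for each: Sc3+: 18 e⁻, Z=21, La3+: 54 e⁻, Z=57, Ba2+: 54 e⁻, Z=56, Cs+: 54 e⁻, Z=55, I-: 54 e⁻, Z=53. Sc3+ < La3+ (same group, period 4 vs 6); La3+ < Ba2+ (both 54 e⁻, Z=57>56); Ba2+ < Cs+ (isoelectronic, higher Z=56 is smaller); Cs+ < I- (isoelectronic, higher Z=55 is smaller).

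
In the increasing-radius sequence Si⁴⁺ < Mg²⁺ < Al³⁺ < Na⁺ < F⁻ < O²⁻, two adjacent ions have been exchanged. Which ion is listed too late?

Al³⁺

Scanning neighbour by neighbour, only Mg²⁺/Al³⁺ violates a trend: both have 10 electrons but Z(Al)=13 > Z(Mg)=12, so Al³⁺ should be the smaller of the two. That makes Al³⁺ the one sitting a position late relative to where it belongs.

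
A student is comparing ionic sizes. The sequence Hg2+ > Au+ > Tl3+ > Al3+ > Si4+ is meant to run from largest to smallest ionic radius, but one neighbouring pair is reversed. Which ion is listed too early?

The pair Hg2+, Au+ is the wrong way round — both have 78 electrons but Z(Hg)=80 > Z(Au)=79, so Hg2+ should be the smaller of the two. All other adjacent pairs agree with periodic trends, so Hg2+ is the misplaced ion.

Hg2+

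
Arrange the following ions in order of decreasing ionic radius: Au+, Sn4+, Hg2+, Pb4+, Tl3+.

Tabulating Z and e⁻: Sn4+: 46 e⁻, Z=50, Pb4+: 78 e⁻, Z=82, Tl3+: 78 e⁻, Z=81, Hg2+: 78 e⁻, Z=80, Au+: 78 e⁻, Z=79. Sn4+ < Pb4+ (same group, period 5 vs 6); Pb4+ < Tl3+ (both 78 e⁻, Z=82>81); Tl3+ < Hg2+ (both 78 e⁻, Z=81>80); Hg2+ < Au+ (both 78 e⁻, Z=80>79).

Au+ > Hg2+ > Tl3+ > Pb4+ > Sn4+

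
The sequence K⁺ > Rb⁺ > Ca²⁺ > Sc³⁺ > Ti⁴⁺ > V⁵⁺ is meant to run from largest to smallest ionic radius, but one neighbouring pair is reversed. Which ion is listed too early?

K⁺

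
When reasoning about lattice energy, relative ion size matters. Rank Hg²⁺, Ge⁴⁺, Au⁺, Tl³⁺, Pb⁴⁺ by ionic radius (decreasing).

Tabulating Z and e⁻: Ge⁴⁺: 28 e⁻, Z=32, Pb⁴⁺: 78 e⁻, Z=82, Tl³⁺: 78 e⁻, Z=81, Hg²⁺: 78 e⁻, Z=80, Au⁺: 78 e⁻, Z=79. Ge⁴⁺ < Pb⁴⁺ (same group, 2 shells fewer); Pb⁴⁺ < Tl³⁺ (both 78 e⁻, Z=82>81); Tl³⁺ < Hg²⁺ (both 78 e⁻, Z=81>80); Hg²⁺ < Au⁺ (isoelectronic, higher Z=80 is smaller).

Au⁺ > Hg²⁺ > Tl³⁺ > Pb⁴⁺ > Ge⁴⁺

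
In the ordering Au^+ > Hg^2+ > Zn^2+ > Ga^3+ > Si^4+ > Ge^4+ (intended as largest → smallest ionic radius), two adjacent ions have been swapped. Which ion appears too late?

Ge^4+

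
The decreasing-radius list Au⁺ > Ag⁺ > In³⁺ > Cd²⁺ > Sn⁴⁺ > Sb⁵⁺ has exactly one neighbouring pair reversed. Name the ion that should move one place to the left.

The pair In³⁺, Cd²⁺ is the wrong way round — they are isoelectronic (46 e⁻) and In has more protons than Cd (49 vs 48), making In³⁺ smaller. All other adjacent pairs agree with periodic trends, so Cd²⁺ is the misplaced ion.

Cd²⁺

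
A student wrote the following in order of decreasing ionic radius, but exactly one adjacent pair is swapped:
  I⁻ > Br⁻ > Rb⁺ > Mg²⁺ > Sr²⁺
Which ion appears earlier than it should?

Mg²⁺

Compare adjacent ions: same group and charge — period 3 sits above period 5, so Mg²⁺ is smaller — yet in this decreasing list Mg²⁺ sits before Sr²⁺. Nothing else is reversed, so Mg²⁺ should move one place to the right.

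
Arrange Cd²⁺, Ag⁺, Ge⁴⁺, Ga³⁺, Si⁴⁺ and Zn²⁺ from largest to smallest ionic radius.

Ag⁺ > Cd²⁺ > Zn²⁺ > Ga³⁺ > Ge⁴⁺ > Si⁴⁺

Tabulating Z and e⁻: Si⁴⁺ has 10 e⁻ (Z=14), Ge⁴⁺ has 28 e⁻ (Z=32), Ga³⁺ has 28 e⁻ (Z=31), Zn²⁺ has 28 e⁻ (Z=30), Cd²⁺ has 46 e⁻ (Z=48), Ag⁺ has 46 e⁻ (Z=47). Si⁴⁺ < Ge⁴⁺ (same group, 1 shell fewer); Ge⁴⁺ < Ga³⁺ (both 28 e⁻, Z=32>31); Ga³⁺ < Zn²⁺ (both 28 e⁻, Z=31>30); Zn²⁺ < Cd²⁺ (same group, period 4 vs 5); Cd²⁺ < Ag⁺ (both 46 e⁻, Z=48>47).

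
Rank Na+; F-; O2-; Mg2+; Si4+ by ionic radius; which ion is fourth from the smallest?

F-

All of these have 10 electrons (isoelectronic). With the same electron cloud, the ion with the most protons pulls it in tightest. Nuclear charges: Si4+ (Z=14), Mg2+ (Z=12), Na+ (Z=11), F- (Z=9), O2- (Z=8). Highest Z is smallest.
Full ascending order: Si4+ < Mg2+ < Na+ < F- < O2-. Counting from the smallest, position 4 is F-.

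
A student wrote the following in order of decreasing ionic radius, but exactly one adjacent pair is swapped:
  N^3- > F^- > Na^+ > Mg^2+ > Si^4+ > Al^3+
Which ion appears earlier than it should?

The pair Si^4+, Al^3+ is the wrong way round — both have 10 electrons but Z(Si)=14 > Z(Al)=13, so Si^4+ should be the smaller of the two. All other adjacent pairs agree with periodic trends, so Si^4+ is the misplaced ion.

Si^4+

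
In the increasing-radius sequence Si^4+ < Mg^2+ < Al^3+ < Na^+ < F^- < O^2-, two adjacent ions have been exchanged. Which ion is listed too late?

Al^3+

Scanning neighbour by neighbour, only Mg^2+/Al^3+ violates a trend: Al^3+ and Mg^2+ share 10 electrons; the higher nuclear charge on Al (Z=13) contracts it more, so Al^3+ < Mg^2+. That makes Al^3+ the one sitting a position late relative to where it belongs.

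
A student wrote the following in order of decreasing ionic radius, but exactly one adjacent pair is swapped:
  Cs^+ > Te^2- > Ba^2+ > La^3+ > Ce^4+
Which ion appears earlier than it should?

Check each adjacent pair. Cs^+ and Te^2- are reversed: they are isoelectronic (54 e⁻) and Cs has more protons than Te (55 vs 52), making Cs^+ smaller. No other neighbouring pair contradicts the periodic trends, so Cs^+ is the ion listed too early.

Cs^+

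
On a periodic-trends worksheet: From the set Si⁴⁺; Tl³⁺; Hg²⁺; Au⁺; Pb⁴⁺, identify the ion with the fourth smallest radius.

Hg²⁺

Tabulating Z and e⁻: Si⁴⁺ has 10 e⁻ (Z=14), Pb⁴⁺ has 78 e⁻ (Z=82), Tl³⁺ has 78 e⁻ (Z=81), Hg²⁺ has 78 e⁻ (Z=80), Au⁺ has 78 e⁻ (Z=79). Si⁴⁺ < Pb⁴⁺ (same group, period 3 vs 6); Pb⁴⁺ < Tl³⁺ (both 78 e⁻, Z=82>81); Tl³⁺ < Hg²⁺ (both 78 e⁻, Z=81>80); Hg²⁺ < Au⁺ (isoelectronic, higher Z=80 is smaller).
So the order is Si⁴⁺ < Pb⁴⁺ < Tl³⁺ < Hg²⁺ < Au⁺; the 4th-smallest ion is Hg²⁺.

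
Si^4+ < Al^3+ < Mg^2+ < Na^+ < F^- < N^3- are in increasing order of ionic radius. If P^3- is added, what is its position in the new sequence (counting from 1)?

7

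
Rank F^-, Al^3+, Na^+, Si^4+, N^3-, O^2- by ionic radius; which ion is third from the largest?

All of these have 10 electrons (isoelectronic). With the same electron cloud, the ion with the most protons pulls it in tightest. Nuclear charges: Si^4+ (Z=14), Al^3+ (Z=13), Na^+ (Z=11), F^- (Z=9), O^2- (Z=8), N^3- (Z=7). Highest Z is smallest.
Full ascending order: Si^4+ < Al^3+ < Na^+ < F^- < O^2- < N^3-. Counting from the largest, position 3 is F^-.

F^-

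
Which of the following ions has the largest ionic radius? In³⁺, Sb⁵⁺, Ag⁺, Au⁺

Au⁺

Electron counts and nuclear charges: Sb⁵⁺ has 46 e⁻ (Z=51), In³⁺ has 46 e⁻ (Z=49), Ag⁺ has 46 e⁻ (Z=47), Au⁺ has 78 e⁻ (Z=79). Sb⁵⁺ < In³⁺ (isoelectronic, higher Z=51 is smaller); In³⁺ < Ag⁺ (both 46 e⁻, Z=49>47); Ag⁺ < Au⁺ (same group, period 5 vs 6).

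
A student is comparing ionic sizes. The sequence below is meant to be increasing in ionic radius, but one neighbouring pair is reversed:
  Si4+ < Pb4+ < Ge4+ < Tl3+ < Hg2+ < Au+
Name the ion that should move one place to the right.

Scanning neighbour by neighbour, only Pb4+/Ge4+ violates a trend: same group and charge — period 4 sits above period 6, so Ge4+ is smaller. That makes Pb4+ the one sitting a position early relative to where it belongs.

Pb4+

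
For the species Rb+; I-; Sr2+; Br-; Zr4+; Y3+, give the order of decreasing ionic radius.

Zr4+ has 36 e⁻ (Z=40), Y3+ has 36 e⁻ (Z=39), Sr2+ has 36 e⁻ (Z=38), Rb+ has 36 e⁻ (Z=37), Br- has 36 e⁻ (Z=35), I- has 54 e⁻ (Z=53). Zr4+ < Y3+ (both 36 e⁻, Z=40>39); Y3+ < Sr2+ (isoelectronic, higher Z=39 is smaller); Sr2+ < Rb+ (isoelectronic, higher Z=38 is smaller); Rb+ < Br- (isoelectronic, higher Z=37 is smaller); Br- < I- (same group, period 4 vs 5).

I- > Br- > Rb+ > Sr2+ > Y3+ > Zr4+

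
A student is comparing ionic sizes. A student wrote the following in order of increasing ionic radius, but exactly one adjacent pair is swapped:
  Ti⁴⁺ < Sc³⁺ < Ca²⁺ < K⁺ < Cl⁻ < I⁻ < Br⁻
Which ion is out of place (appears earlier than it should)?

The pair I⁻, Br⁻ is the wrong way round — both in group 17 with the same charge; Br⁻ (period 4) has the smaller radius. All other adjacent pairs agree with periodic trends, so I⁻ is the misplaced ion.

I⁻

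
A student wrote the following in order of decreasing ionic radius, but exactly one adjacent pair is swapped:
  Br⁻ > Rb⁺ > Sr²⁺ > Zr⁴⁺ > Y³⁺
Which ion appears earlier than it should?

Scanning neighbour by neighbour, only Zr⁴⁺/Y³⁺ violates a trend: Zr⁴⁺ and Y³⁺ share 36 electrons; the higher nuclear charge on Zr (Z=40) contracts it more, so Zr⁴⁺ < Y³⁺. That makes Zr⁴⁺ the one sitting a position early relative to where it belongs.

Zr⁴⁺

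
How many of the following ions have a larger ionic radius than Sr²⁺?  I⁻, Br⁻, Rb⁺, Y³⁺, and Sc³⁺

3

Tabulating Z and e⁻: Sc³⁺: 18 e⁻, Z=21, Y³⁺: 36 e⁻, Z=39, Sr²⁺: 36 e⁻, Z=38, Rb⁺: 36 e⁻, Z=37, Br⁻: 36 e⁻, Z=35, I⁻: 54 e⁻, Z=53. Sc³⁺ < Y³⁺ (same group, period 4 vs 5); Y³⁺ < Sr²⁺ (both 36 e⁻, Z=39>38); Sr²⁺ < Rb⁺ (isoelectronic, higher Z=38 is smaller); Rb⁺ < Br⁻ (isoelectronic, higher Z=37 is smaller); Br⁻ < I⁻ (same group, period 4 vs 5).
Placing each against Sr²⁺: smaller — Sc³⁺, Y³⁺; larger — Rb⁺, Br⁻, I⁻. That's 3.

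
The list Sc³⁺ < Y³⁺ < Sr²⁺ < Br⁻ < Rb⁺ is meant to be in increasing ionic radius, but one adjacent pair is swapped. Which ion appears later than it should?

The pair Br⁻, Rb⁺ is the wrong way round — they are isoelectronic (36 e⁻) and Rb has more protons than Br (37 vs 35), making Rb⁺ smaller. All other adjacent pairs agree with periodic trends, so Rb⁺ is the misplaced ion.

Rb⁺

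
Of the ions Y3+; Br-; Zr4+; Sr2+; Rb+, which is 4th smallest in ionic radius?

All of these have 36 electrons (isoelectronic). With the same electron cloud, the ion with the most protons pulls it in tightest. Nuclear charges: Zr4+ (Z=40), Y3+ (Z=39), Sr2+ (Z=38), Rb+ (Z=37), Br- (Z=35). Highest Z is smallest.
Full ascending order: Zr4+ < Y3+ < Sr2+ < Rb+ < Br-. Counting from the smallest, position 4 is Rb+.

Rb+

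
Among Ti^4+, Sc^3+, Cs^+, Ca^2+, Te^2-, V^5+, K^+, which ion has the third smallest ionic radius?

Electron counts and nuclear charges: V^5+ (Z=23, 18 e⁻), Ti^4+ (Z=22, 18 e⁻), Sc^3+ (Z=21, 18 e⁻), Ca^2+ (Z=20, 18 e⁻), K^+ (Z=19, 18 e⁻), Cs^+ (Z=55, 54 e⁻), Te^2- (Z=52, 54 e⁻). V^5+ < Ti^4+ (isoelectronic, higher Z=23 is smaller); Ti^4+ < Sc^3+ (both 18 e⁻, Z=22>21); Sc^3+ < Ca^2+ (both 18 e⁻, Z=21>20); Ca^2+ < K^+ (both 18 e⁻, Z=20>19); K^+ < Cs^+ (same group, period 4 vs 6); Cs^+ < Te^2- (isoelectronic, higher Z=55 is smaller).
So the order is V^5+ < Ti^4+ < Sc^3+ < Ca^2+ < K^+ < Cs^+ < Te^2-; the 3rd-smallest ion is Sc^3+.

Sc^3+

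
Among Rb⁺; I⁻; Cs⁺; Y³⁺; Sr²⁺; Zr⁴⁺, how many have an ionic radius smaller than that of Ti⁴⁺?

0

Electron counts and nuclear charges: Ti⁴⁺ has 18 e⁻ (Z=22), Zr⁴⁺ has 36 e⁻ (Z=40), Y³⁺ has 36 e⁻ (Z=39), Sr²⁺ has 36 e⁻ (Z=38), Rb⁺ has 36 e⁻ (Z=37), Cs⁺ has 54 e⁻ (Z=55), I⁻ has 54 e⁻ (Z=53). Ti⁴⁺ < Zr⁴⁺ (same group, 1 shell fewer); Zr⁴⁺ < Y³⁺ (both 36 e⁻, Z=40>39); Y³⁺ < Sr²⁺ (isoelectronic, higher Z=39 is smaller); Sr²⁺ < Rb⁺ (isoelectronic, higher Z=38 is smaller); Rb⁺ < Cs⁺ (same group, period 5 vs 6); Cs⁺ < I⁻ (isoelectronic, higher Z=55 is smaller).
Relative to Ti⁴⁺, the ions that are smaller are none. Count: 0.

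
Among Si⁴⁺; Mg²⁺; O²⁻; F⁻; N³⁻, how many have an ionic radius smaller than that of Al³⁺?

1

Each ion has 10 electrons. The ranking follows nuclear charge in reverse — greater Z gives a smaller radius. Si⁴⁺ (Z=14), Al³⁺ (Z=13), Mg²⁺ (Z=12), F⁻ (Z=9), O²⁻ (Z=8), N³⁻ (Z=7).
Ordering all of them (including Al³⁺) by radius gives Si⁴⁺ < Al³⁺ < Mg²⁺ < F⁻ < O²⁻ < N³⁻. So 1 is smaller.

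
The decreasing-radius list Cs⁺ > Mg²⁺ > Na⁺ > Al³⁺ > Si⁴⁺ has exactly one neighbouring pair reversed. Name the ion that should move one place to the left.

Na⁺

Check each adjacent pair. Mg²⁺ and Na⁺ are reversed: both have 10 electrons but Z(Mg)=12 > Z(Na)=11, so Mg²⁺ should be the smaller of the two. No other neighbouring pair contradicts the periodic trends, so Na⁺ is the ion listed too late.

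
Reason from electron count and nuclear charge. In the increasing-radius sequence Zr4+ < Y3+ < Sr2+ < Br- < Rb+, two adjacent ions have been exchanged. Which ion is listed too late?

Compare adjacent ions: Rb+ and Br- share 36 electrons; the higher nuclear charge on Rb (Z=37) contracts it more, so Rb+ < Br- — yet in this increasing list Br- sits before Rb+. Nothing else is reversed, so Rb+ should move one place to the left.

Rb+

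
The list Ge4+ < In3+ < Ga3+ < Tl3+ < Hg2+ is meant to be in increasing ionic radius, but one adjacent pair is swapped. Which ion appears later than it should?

The pair In3+, Ga3+ is the wrong way round — same group and charge — period 4 sits above period 5, so Ga3+ is smaller. All other adjacent pairs agree with periodic trends, so Ga3+ is the misplaced ion.

Ga3+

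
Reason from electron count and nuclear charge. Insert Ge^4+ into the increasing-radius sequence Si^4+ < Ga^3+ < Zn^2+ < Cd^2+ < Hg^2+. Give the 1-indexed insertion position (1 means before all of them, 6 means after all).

2

Tabulating Z and e⁻: Si^4+ has 10 e⁻ (Z=14), Ge^4+ has 28 e⁻ (Z=32), Ga^3+ has 28 e⁻ (Z=31), Zn^2+ has 28 e⁻ (Z=30), Cd^2+ has 46 e⁻ (Z=48), Hg^2+ has 78 e⁻ (Z=80). Si^4+ < Ge^4+ (same group, period 3 vs 4); Ge^4+ < Ga^3+ (isoelectronic, higher Z=32 is smaller); Ga^3+ < Zn^2+ (isoelectronic, higher Z=31 is smaller); Zn^2+ < Cd^2+ (same group, 1 shell fewer); Cd^2+ < Hg^2+ (same group, 1 shell fewer).
Putting Ge^4+ in gives Si^4+ < Ge^4+ < Ga^3+ < Zn^2+ < Cd^2+ < Hg^2+; it lands at slot 2.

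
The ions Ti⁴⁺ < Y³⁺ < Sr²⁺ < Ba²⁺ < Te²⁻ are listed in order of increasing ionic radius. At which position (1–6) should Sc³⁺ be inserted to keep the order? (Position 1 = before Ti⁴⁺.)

2

Ti⁴⁺ has 18 e⁻ (Z=22), Sc³⁺ has 18 e⁻ (Z=21), Y³⁺ has 36 e⁻ (Z=39), Sr²⁺ has 36 e⁻ (Z=38), Ba²⁺ has 54 e⁻ (Z=56), Te²⁻ has 54 e⁻ (Z=52). Ti⁴⁺ < Sc³⁺ (isoelectronic, higher Z=22 is smaller); Sc³⁺ < Y³⁺ (same group, 1 shell fewer); Y³⁺ < Sr²⁺ (both 36 e⁻, Z=39>38); Sr²⁺ < Ba²⁺ (same group, period 5 vs 6); Ba²⁺ < Te²⁻ (isoelectronic, higher Z=56 is smaller).
Merged order: Ti⁴⁺ < Sc³⁺ < Y³⁺ < Sr²⁺ < Ba²⁺ < Te²⁻ — Sc³⁺ is number 2.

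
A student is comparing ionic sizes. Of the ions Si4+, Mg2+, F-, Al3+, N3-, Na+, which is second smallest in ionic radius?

Al3+

All of these have 10 electrons (isoelectronic). With the same electron cloud, the ion with the most protons pulls it in tightest. Nuclear charges: Si4+ (Z=14), Al3+ (Z=13), Mg2+ (Z=12), Na+ (Z=11), F- (Z=9), N3- (Z=7). Highest Z is smallest.
Ordering: Si4+ < Al3+ < Mg2+ < Na+ < F- < N3-. The second smallest is Al3+.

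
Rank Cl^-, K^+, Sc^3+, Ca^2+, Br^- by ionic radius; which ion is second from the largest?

Cl^-

Sc^3+ has 18 e⁻ (Z=21), Ca^2+ has 18 e⁻ (Z=20), K^+ has 18 e⁻ (Z=19), Cl^- has 18 e⁻ (Z=17), Br^- has 36 e⁻ (Z=35). Sc^3+ < Ca^2+ (both 18 e⁻, Z=21>20); Ca^2+ < K^+ (both 18 e⁻, Z=20>19); K^+ < Cl^- (both 18 e⁻, Z=19>17); Cl^- < Br^- (same group, 1 shell fewer).
Full ascending order: Sc^3+ < Ca^2+ < K^+ < Cl^- < Br^-. Counting from the largest, position 2 is Cl^-.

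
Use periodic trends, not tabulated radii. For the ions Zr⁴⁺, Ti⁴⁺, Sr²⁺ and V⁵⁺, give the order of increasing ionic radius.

Electron counts and nuclear charges: V⁵⁺: 18 e⁻, Z=23, Ti⁴⁺: 18 e⁻, Z=22, Zr⁴⁺: 36 e⁻, Z=40, Sr²⁺: 36 e⁻, Z=38. V⁵⁺ < Ti⁴⁺ (both 18 e⁻, Z=23>22); Ti⁴⁺ < Zr⁴⁺ (same group, 1 shell fewer); Zr⁴⁺ < Sr²⁺ (both 36 e⁻, Z=40>38).

V⁵⁺ < Ti⁴⁺ < Zr⁴⁺ < Sr²⁺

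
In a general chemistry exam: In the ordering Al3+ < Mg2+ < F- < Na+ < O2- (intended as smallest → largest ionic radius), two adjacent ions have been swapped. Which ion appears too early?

The pair F-, Na+ is the wrong way round — Na+ and F- share 10 electrons; the higher nuclear charge on Na (Z=11) contracts it more, so Na+ < F-. All other adjacent pairs agree with periodic trends, so F- is the misplaced ion.

F-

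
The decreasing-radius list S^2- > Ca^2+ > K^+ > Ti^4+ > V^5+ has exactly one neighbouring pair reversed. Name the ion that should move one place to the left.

K^+

Compare adjacent ions: both have 18 electrons but Z(Ca)=20 > Z(K)=19, so Ca^2+ should be the smaller of the two — yet in this decreasing list Ca^2+ sits before K^+. Nothing else is reversed, so K^+ should move one place to the left.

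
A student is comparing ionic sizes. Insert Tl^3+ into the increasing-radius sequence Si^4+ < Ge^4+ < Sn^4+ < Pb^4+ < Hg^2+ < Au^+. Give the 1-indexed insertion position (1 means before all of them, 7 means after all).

5

Tabulating Z and e⁻: Si^4+ has 10 e⁻ (Z=14), Ge^4+ has 28 e⁻ (Z=32), Sn^4+ has 46 e⁻ (Z=50), Pb^4+ has 78 e⁻ (Z=82), Tl^3+ has 78 e⁻ (Z=81), Hg^2+ has 78 e⁻ (Z=80), Au^+ has 78 e⁻ (Z=79). Si^4+ < Ge^4+ (same group, period 3 vs 4); Ge^4+ < Sn^4+ (same group, period 4 vs 5); Sn^4+ < Pb^4+ (same group, 1 shell fewer); Pb^4+ < Tl^3+ (isoelectronic, higher Z=82 is smaller); Tl^3+ < Hg^2+ (both 78 e⁻, Z=81>80); Hg^2+ < Au^+ (both 78 e⁻, Z=80>79).
Merged order: Si^4+ < Ge^4+ < Sn^4+ < Pb^4+ < Tl^3+ < Hg^2+ < Au^+ — Tl^3+ is number 5.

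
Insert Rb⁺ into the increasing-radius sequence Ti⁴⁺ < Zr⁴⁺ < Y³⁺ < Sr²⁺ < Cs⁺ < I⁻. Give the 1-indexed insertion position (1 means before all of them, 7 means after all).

5

Tabulating Z and e⁻: Ti⁴⁺ has 18 e⁻ (Z=22), Zr⁴⁺ has 36 e⁻ (Z=40), Y³⁺ has 36 e⁻ (Z=39), Sr²⁺ has 36 e⁻ (Z=38), Rb⁺ has 36 e⁻ (Z=37), Cs⁺ has 54 e⁻ (Z=55), I⁻ has 54 e⁻ (Z=53). Ti⁴⁺ < Zr⁴⁺ (same group, period 4 vs 5); Zr⁴⁺ < Y³⁺ (both 36 e⁻, Z=40>39); Y³⁺ < Sr²⁺ (both 36 e⁻, Z=39>38); Sr²⁺ < Rb⁺ (isoelectronic, higher Z=38 is smaller); Rb⁺ < Cs⁺ (same group, period 5 vs 6); Cs⁺ < I⁻ (isoelectronic, higher Z=55 is smaller).
Putting Rb⁺ in gives Ti⁴⁺ < Zr⁴⁺ < Y³⁺ < Sr²⁺ < Rb⁺ < Cs⁺ < I⁻; it lands at slot 5.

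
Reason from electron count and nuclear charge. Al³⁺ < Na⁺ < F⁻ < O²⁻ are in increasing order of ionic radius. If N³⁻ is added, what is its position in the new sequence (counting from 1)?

Isoelectronic series (10 e⁻ each). Size is set by nuclear charge: more protons means a smaller ion. Al³⁺ (Z=13), Na⁺ (Z=11), F⁻ (Z=9), O²⁻ (Z=8), N³⁻ (Z=7).
With N³⁻ included the full order is Al³⁺ < Na⁺ < F⁻ < O²⁻ < N³⁻, so it takes position 5.

5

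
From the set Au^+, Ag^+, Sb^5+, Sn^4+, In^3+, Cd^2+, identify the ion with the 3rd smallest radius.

Tabulating Z and e⁻: Sb^5+ (Z=51, 46 e⁻), Sn^4+ (Z=50, 46 e⁻), In^3+ (Z=49, 46 e⁻), Cd^2+ (Z=48, 46 e⁻), Ag^+ (Z=47, 46 e⁻), Au^+ (Z=79, 78 e⁻). Sb^5+ < Sn^4+ (both 46 e⁻, Z=51>50); Sn^4+ < In^3+ (isoelectronic, higher Z=50 is smaller); In^3+ < Cd^2+ (both 46 e⁻, Z=49>48); Cd^2+ < Ag^+ (isoelectronic, higher Z=48 is smaller); Ag^+ < Au^+ (same group, 1 shell fewer).
So the order is Sb^5+ < Sn^4+ < In^3+ < Cd^2+ < Ag^+ < Au^+; the 3rd-smallest ion is In^3+.

In^3+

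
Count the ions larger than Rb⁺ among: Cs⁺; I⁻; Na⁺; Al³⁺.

Work out protons and electrons: Al³⁺ (Z=13, 10 e⁻), Na⁺ (Z=11, 10 e⁻), Rb⁺ (Z=37, 36 e⁻), Cs⁺ (Z=55, 54 e⁻), I⁻ (Z=53, 54 e⁻). Al³⁺ < Na⁺ (both 10 e⁻, Z=13>11); Na⁺ < Rb⁺ (same group, period 3 vs 5); Rb⁺ < Cs⁺ (same group, period 5 vs 6); Cs⁺ < I⁻ (both 54 e⁻, Z=55>53).
Overall: Al³⁺ < Na⁺ < Rb⁺ < Cs⁺ < I⁻. Rb⁺ has 2 below it and 2 above. So 2 are larger.

2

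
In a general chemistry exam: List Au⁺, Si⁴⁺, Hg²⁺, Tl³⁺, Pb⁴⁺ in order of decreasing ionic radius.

Au⁺ > Hg²⁺ > Tl³⁺ > Pb⁴⁺ > Si⁴⁺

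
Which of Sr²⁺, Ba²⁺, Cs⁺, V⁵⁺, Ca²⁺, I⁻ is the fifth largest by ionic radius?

Ca²⁺

Work out protons and electrons: V⁵⁺: 18 e⁻, Z=23, Ca²⁺: 18 e⁻, Z=20, Sr²⁺: 36 e⁻, Z=38, Ba²⁺: 54 e⁻, Z=56, Cs⁺: 54 e⁻, Z=55, I⁻: 54 e⁻, Z=53. V⁵⁺ < Ca²⁺ (isoelectronic, higher Z=23 is smaller); Ca²⁺ < Sr²⁺ (same group, 1 shell fewer); Sr²⁺ < Ba²⁺ (same group, period 5 vs 6); Ba²⁺ < Cs⁺ (isoelectronic, higher Z=56 is smaller); Cs⁺ < I⁻ (isoelectronic, higher Z=55 is smaller).
Ordering: V⁵⁺ < Ca²⁺ < Sr²⁺ < Ba²⁺ < Cs⁺ < I⁻. The fifth largest is Ca²⁺.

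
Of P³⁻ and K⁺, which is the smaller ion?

K⁺

These species are isoelectronic with 18 electrons. The only difference is the number of protons: K⁺ (Z=19), P³⁻ (Z=15). The strongest nuclear pull (K⁺) gives the smallest ion.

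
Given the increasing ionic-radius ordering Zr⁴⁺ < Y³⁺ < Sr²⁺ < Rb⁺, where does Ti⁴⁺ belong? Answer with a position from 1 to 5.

Work out protons and electrons: Ti⁴⁺ has 18 e⁻ (Z=22), Zr⁴⁺ has 36 e⁻ (Z=40), Y³⁺ has 36 e⁻ (Z=39), Sr²⁺ has 36 e⁻ (Z=38), Rb⁺ has 36 e⁻ (Z=37). Ti⁴⁺ < Zr⁴⁺ (same group, 1 shell fewer); Zr⁴⁺ < Y³⁺ (isoelectronic, higher Z=40 is smaller); Y³⁺ < Sr²⁺ (isoelectronic, higher Z=39 is smaller); Sr²⁺ < Rb⁺ (both 36 e⁻, Z=38>37).
Putting Ti⁴⁺ in gives Ti⁴⁺ < Zr⁴⁺ < Y³⁺ < Sr²⁺ < Rb⁺; it lands at slot 1.

1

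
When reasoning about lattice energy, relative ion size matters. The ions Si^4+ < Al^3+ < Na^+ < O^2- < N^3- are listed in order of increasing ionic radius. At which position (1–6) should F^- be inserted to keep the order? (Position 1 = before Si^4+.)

4

Each ion has 10 electrons. The ranking follows nuclear charge in reverse — greater Z gives a smaller radius. Si^4+ (Z=14), Al^3+ (Z=13), Na^+ (Z=11), F^- (Z=9), O^2- (Z=8), N^3- (Z=7).
With F^- included the full order is Si^4+ < Al^3+ < Na^+ < F^- < O^2- < N^3-, so it takes position 4.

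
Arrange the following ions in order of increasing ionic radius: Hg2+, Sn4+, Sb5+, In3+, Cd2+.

Work out protons and electrons: Sb5+ (Z=51, 46 e⁻), Sn4+ (Z=50, 46 e⁻), In3+ (Z=49, 46 e⁻), Cd2+ (Z=48, 46 e⁻), Hg2+ (Z=80, 78 e⁻). Sb5+ < Sn4+ (both 46 e⁻, Z=51>50); Sn4+ < In3+ (isoelectronic, higher Z=50 is smaller); In3+ < Cd2+ (isoelectronic, higher Z=49 is smaller); Cd2+ < Hg2+ (same group, 1 shell fewer).

Sb5+ < Sn4+ < In3+ < Cd2+ < Hg2+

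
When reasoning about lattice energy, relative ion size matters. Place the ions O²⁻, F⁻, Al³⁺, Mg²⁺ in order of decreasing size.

O²⁻ > F⁻ > Mg²⁺ > Al³⁺

These species are isoelectronic with 10 electrons. The only difference is the number of protons: Al³⁺ (Z=13), Mg²⁺ (Z=12), F⁻ (Z=9), O²⁻ (Z=8). The strongest nuclear pull (Al³⁺) gives the smallest ion.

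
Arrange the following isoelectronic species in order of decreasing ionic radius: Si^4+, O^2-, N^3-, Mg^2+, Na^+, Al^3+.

N^3- > O^2- > Na^+ > Mg^2+ > Al^3+ > Si^4+

Each ion has 10 electrons. The ranking follows nuclear charge in reverse — greater Z gives a smaller radius. Si^4+ (Z=14), Al^3+ (Z=13), Mg^2+ (Z=12), Na^+ (Z=11), O^2- (Z=8), N^3- (Z=7).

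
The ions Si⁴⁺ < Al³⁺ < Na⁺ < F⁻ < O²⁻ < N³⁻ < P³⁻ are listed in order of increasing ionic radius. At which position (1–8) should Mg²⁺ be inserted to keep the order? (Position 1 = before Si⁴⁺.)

3

Electron counts and nuclear charges: Si⁴⁺ has 10 e⁻ (Z=14), Al³⁺ has 10 e⁻ (Z=13), Mg²⁺ has 10 e⁻ (Z=12), Na⁺ has 10 e⁻ (Z=11), F⁻ has 10 e⁻ (Z=9), O²⁻ has 10 e⁻ (Z=8), N³⁻ has 10 e⁻ (Z=7), P³⁻ has 18 e⁻ (Z=15). Si⁴⁺ < Al³⁺ (both 10 e⁻, Z=14>13); Al³⁺ < Mg²⁺ (both 10 e⁻, Z=13>12); Mg²⁺ < Na⁺ (both 10 e⁻, Z=12>11); Na⁺ < F⁻ (isoelectronic, higher Z=11 is smaller); F⁻ < O²⁻ (both 10 e⁻, Z=9>8); O²⁻ < N³⁻ (isoelectronic, higher Z=8 is smaller); N³⁻ < P³⁻ (same group, period 2 vs 3).
With Mg²⁺ included the full order is Si⁴⁺ < Al³⁺ < Mg²⁺ < Na⁺ < F⁻ < O²⁻ < N³⁻ < P³⁻, so it takes position 3.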